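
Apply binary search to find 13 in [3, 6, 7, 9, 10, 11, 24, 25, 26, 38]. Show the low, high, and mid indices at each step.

Binary search for 13 in [3, 6, 7, 9, 10, 11, 24, 25, 26, 38]:

lo=0, hi=9, mid=4, arr[mid]=10 -> 10 < 13, search right half
lo=5, hi=9, mid=7, arr[mid]=25 -> 25 > 13, search left half
lo=5, hi=6, mid=5, arr[mid]=11 -> 11 < 13, search right half
lo=6, hi=6, mid=6, arr[mid]=24 -> 24 > 13, search left half
lo=6 > hi=5, target 13 not found

Binary search determines that 13 is not in the array after 4 comparisons. The search space was exhausted without finding the target.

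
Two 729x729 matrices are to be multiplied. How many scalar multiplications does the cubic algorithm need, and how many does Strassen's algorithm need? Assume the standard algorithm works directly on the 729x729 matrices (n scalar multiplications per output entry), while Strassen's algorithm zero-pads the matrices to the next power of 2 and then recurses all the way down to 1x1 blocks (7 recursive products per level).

Matrix multiplication for 729x729 matrices:

Strassen's algorithm requires power-of-2 dimensions. Pad 729x729 to 1024x1024 (next power of 2).

Standard algorithm: 729^3 = 387420489 multiplications
Strassen's algorithm: 7^(log2(1024)) = 7^10 = 282475249 multiplications
Savings: 387420489 - 282475249 = 104945240 multiplications

Standard: 387420489 multiplications (729^3). Strassen: 282475249 multiplications (7^10, after padding to 1024x1024). Strassen reduces 8 recursive multiplications to 7 at each level.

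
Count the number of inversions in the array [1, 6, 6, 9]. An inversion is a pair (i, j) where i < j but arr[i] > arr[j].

Finding inversions in [1, 6, 6, 9]:


Total inversions: 0

The array has 0 inversions. It is already sorted.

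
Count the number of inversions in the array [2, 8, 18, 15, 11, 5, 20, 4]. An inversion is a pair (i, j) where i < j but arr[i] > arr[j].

Finding inversions in [2, 8, 18, 15, 11, 5, 20, 4]:

(1, 5): arr[1]=8 > arr[5]=5
(1, 7): arr[1]=8 > arr[7]=4
(2, 3): arr[2]=18 > arr[3]=15
(2, 4): arr[2]=18 > arr[4]=11
(2, 5): arr[2]=18 > arr[5]=5
(2, 7): arr[2]=18 > arr[7]=4
(3, 4): arr[3]=15 > arr[4]=11
(3, 5): arr[3]=15 > arr[5]=5
(3, 7): arr[3]=15 > arr[7]=4
(4, 5): arr[4]=11 > arr[5]=5
(4, 7): arr[4]=11 > arr[7]=4
(5, 7): arr[5]=5 > arr[7]=4
(6, 7): arr[6]=20 > arr[7]=4

Total inversions: 13

The array has 13 inversion(s): (1,5), (1,7), (2,3), (2,4), (2,5), (2,7), (3,4), (3,5), (3,7), (4,5), (4,7), (5,7), (6,7). Each pair (i,j) satisfies i < j and arr[i] > arr[j].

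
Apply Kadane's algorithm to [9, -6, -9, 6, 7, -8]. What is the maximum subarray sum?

Using Kadane's algorithm on [9, -6, -9, 6, 7, -8]:

Scanning through the array:
Position 1 (value -6): max_ending_here = 3, max_so_far = 9
Position 2 (value -9): max_ending_here = -6, max_so_far = 9
Position 3 (value 6): max_ending_here = 6, max_so_far = 9
Position 4 (value 7): max_ending_here = 13, max_so_far = 13
Position 5 (value -8): max_ending_here = 5, max_so_far = 13

Maximum subarray: [6, 7]
Maximum sum: 13

The maximum subarray is [6, 7] with sum 13. This subarray runs from index 3 to index 4.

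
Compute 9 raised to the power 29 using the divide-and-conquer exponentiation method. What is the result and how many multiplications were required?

Computing 9^29 by squaring (build up from 9^1; each line after the first costs one multiplication):

9^1 = 9
9^2 = (9^1)^2 = 9^2 = 81
9^3 = 9 * 9^2 = 9 * 81 = 729
9^6 = (9^3)^2 = 729^2 = 531441
9^7 = 9 * 9^6 = 9 * 531441 = 4782969
9^14 = (9^7)^2 = 4782969^2 = 22876792454961
9^28 = (9^14)^2 = 22876792454961^2 = 523347633027360537213511521
9^29 = 9 * 9^28 = 9 * 523347633027360537213511521 = 4710128697246244834921603689

Result: 4710128697246244834921603689
Multiplications needed: 7 (7 lines after 9^1)

9^29 = 4710128697246244834921603689. Using exponentiation by squaring, this requires 7 multiplications. The key idea: if the exponent is even, square the half-power; if odd, multiply by the base once.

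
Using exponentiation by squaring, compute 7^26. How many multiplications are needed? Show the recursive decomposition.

Computing 7^26 by squaring (build up from 7^1; each line after the first costs one multiplication):

7^1 = 7
7^2 = (7^1)^2 = 7^2 = 49
7^3 = 7 * 7^2 = 7 * 49 = 343
7^6 = (7^3)^2 = 343^2 = 117649
7^12 = (7^6)^2 = 117649^2 = 13841287201
7^13 = 7 * 7^12 = 7 * 13841287201 = 96889010407
7^26 = (7^13)^2 = 96889010407^2 = 9387480337647754305649

Result: 9387480337647754305649
Multiplications needed: 6 (6 lines after 7^1)

7^26 = 9387480337647754305649. Using exponentiation by squaring, this requires 6 multiplications. The key idea: if the exponent is even, square the half-power; if odd, multiply by the base once.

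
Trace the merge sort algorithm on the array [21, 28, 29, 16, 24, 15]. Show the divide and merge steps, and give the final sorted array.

Merge sort trace:

Split: [21, 28, 29, 16, 24, 15] -> [21, 28, 29] and [16, 24, 15]
  Split: [21, 28, 29] -> [21] and [28, 29]
    Split: [28, 29] -> [28] and [29]
    Merge: [28] + [29] -> [28, 29]
  Merge: [21] + [28, 29] -> [21, 28, 29]
  Split: [16, 24, 15] -> [16] and [24, 15]
    Split: [24, 15] -> [24] and [15]
    Merge: [24] + [15] -> [15, 24]
  Merge: [16] + [15, 24] -> [15, 16, 24]
Merge: [21, 28, 29] + [15, 16, 24] -> [15, 16, 21, 24, 28, 29]

Final sorted array: [15, 16, 21, 24, 28, 29]

The merge sort proceeds by recursively splitting the array and merging sorted halves.
After all merges, the sorted array is [15, 16, 21, 24, 28, 29].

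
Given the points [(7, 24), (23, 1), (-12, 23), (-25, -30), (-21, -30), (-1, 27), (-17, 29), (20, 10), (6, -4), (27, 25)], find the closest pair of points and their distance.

Computing all pairwise distances among 10 points:

d((7, 24), (23, 1)) = 28.0179
d((7, 24), (-12, 23)) = 19.0263
d((7, 24), (-25, -30)) = 62.7694
d((7, 24), (-21, -30)) = 60.8276
d((7, 24), (-1, 27)) = 8.544
d((7, 24), (-17, 29)) = 24.5153
d((7, 24), (20, 10)) = 19.105
d((7, 24), (6, -4)) = 28.0179
d((7, 24), (27, 25)) = 20.025
d((23, 1), (-12, 23)) = 41.3401
d((23, 1), (-25, -30)) = 57.1402
d((23, 1), (-21, -30)) = 53.8238
d((23, 1), (-1, 27)) = 35.3836
d((23, 1), (-17, 29)) = 48.8262
d((23, 1), (20, 10)) = 9.4868
d((23, 1), (6, -4)) = 17.72
d((23, 1), (27, 25)) = 24.3311
d((-12, 23), (-25, -30)) = 54.5711
d((-12, 23), (-21, -30)) = 53.7587
d((-12, 23), (-1, 27)) = 11.7047
d((-12, 23), (-17, 29)) = 7.8102
d((-12, 23), (20, 10)) = 34.5398
d((-12, 23), (6, -4)) = 32.45
d((-12, 23), (27, 25)) = 39.0512
d((-25, -30), (-21, -30)) = 4.0 <-- minimum
d((-25, -30), (-1, 27)) = 61.8466
d((-25, -30), (-17, 29)) = 59.5399
d((-25, -30), (20, 10)) = 60.208
d((-25, -30), (6, -4)) = 40.4599
d((-25, -30), (27, 25)) = 75.6902
d((-21, -30), (-1, 27)) = 60.407
d((-21, -30), (-17, 29)) = 59.1354
d((-21, -30), (20, 10)) = 57.28
d((-21, -30), (6, -4)) = 37.4833
d((-21, -30), (27, 25)) = 73.0
d((-1, 27), (-17, 29)) = 16.1245
d((-1, 27), (20, 10)) = 27.0185
d((-1, 27), (6, -4)) = 31.7805
d((-1, 27), (27, 25)) = 28.0713
d((-17, 29), (20, 10)) = 41.5933
d((-17, 29), (6, -4)) = 40.2244
d((-17, 29), (27, 25)) = 44.1814
d((20, 10), (6, -4)) = 19.799
d((20, 10), (27, 25)) = 16.5529
d((6, -4), (27, 25)) = 35.805

Closest pair: (-25, -30) and (-21, -30) with distance 4.0

The closest pair is (-25, -30) and (-21, -30) with Euclidean distance 4.0. For 10 points, brute-force pairwise comparison is shown above. For large n, the divide-and-conquer algorithm (sort by x, recurse on halves, check the dividing strip) achieves O(n log n).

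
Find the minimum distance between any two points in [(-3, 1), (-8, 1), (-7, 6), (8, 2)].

Computing all pairwise distances among 4 points:

d((-3, 1), (-8, 1)) = 5.0 <-- minimum
d((-3, 1), (-7, 6)) = 6.4031
d((-3, 1), (8, 2)) = 11.0454
d((-8, 1), (-7, 6)) = 5.099
d((-8, 1), (8, 2)) = 16.0312
d((-7, 6), (8, 2)) = 15.5242

Closest pair: (-3, 1) and (-8, 1) with distance 5.0

The closest pair is (-3, 1) and (-8, 1) with Euclidean distance 5.0. For 4 points, brute-force pairwise comparison is shown above. For large n, the divide-and-conquer algorithm (sort by x, recurse on halves, check the dividing strip) achieves O(n log n).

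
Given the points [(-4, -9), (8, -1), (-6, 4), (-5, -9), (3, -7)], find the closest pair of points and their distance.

Computing all pairwise distances among 5 points:

d((-4, -9), (8, -1)) = 14.4222
d((-4, -9), (-6, 4)) = 13.1529
d((-4, -9), (-5, -9)) = 1.0 <-- minimum
d((-4, -9), (3, -7)) = 7.2801
d((8, -1), (-6, 4)) = 14.8661
d((8, -1), (-5, -9)) = 15.2643
d((8, -1), (3, -7)) = 7.8102
d((-6, 4), (-5, -9)) = 13.0384
d((-6, 4), (3, -7)) = 14.2127
d((-5, -9), (3, -7)) = 8.2462

Closest pair: (-4, -9) and (-5, -9) with distance 1.0

The closest pair is (-4, -9) and (-5, -9) with Euclidean distance 1.0. For 5 points, brute-force pairwise comparison is shown above. For large n, the divide-and-conquer algorithm (sort by x, recurse on halves, check the dividing strip) achieves O(n log n).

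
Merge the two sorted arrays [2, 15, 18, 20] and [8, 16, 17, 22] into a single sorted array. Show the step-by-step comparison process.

Merging process:

Compare 2 vs 8: take 2 from left. Merged: [2]
Compare 15 vs 8: take 8 from right. Merged: [2, 8]
Compare 15 vs 16: take 15 from left. Merged: [2, 8, 15]
Compare 18 vs 16: take 16 from right. Merged: [2, 8, 15, 16]
Compare 18 vs 17: take 17 from right. Merged: [2, 8, 15, 16, 17]
Compare 18 vs 22: take 18 from left. Merged: [2, 8, 15, 16, 17, 18]
Compare 20 vs 22: take 20 from left. Merged: [2, 8, 15, 16, 17, 18, 20]
Append remaining from right: [22]. Merged: [2, 8, 15, 16, 17, 18, 20, 22]

Final merged array: [2, 8, 15, 16, 17, 18, 20, 22]
Total comparisons: 7

The merged array is [2, 8, 15, 16, 17, 18, 20, 22], requiring 7 comparisons. The merge step runs in O(n) time where n is the total number of elements.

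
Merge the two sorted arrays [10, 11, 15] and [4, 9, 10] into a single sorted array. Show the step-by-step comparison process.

Merging process:

Compare 10 vs 4: take 4 from right. Merged: [4]
Compare 10 vs 9: take 9 from right. Merged: [4, 9]
Compare 10 vs 10: take 10 from left. Merged: [4, 9, 10]
Compare 11 vs 10: take 10 from right. Merged: [4, 9, 10, 10]
Append remaining from left: [11, 15]. Merged: [4, 9, 10, 10, 11, 15]

Final merged array: [4, 9, 10, 10, 11, 15]
Total comparisons: 4

The merged array is [4, 9, 10, 10, 11, 15], requiring 4 comparisons. The merge step runs in O(n) time where n is the total number of elements.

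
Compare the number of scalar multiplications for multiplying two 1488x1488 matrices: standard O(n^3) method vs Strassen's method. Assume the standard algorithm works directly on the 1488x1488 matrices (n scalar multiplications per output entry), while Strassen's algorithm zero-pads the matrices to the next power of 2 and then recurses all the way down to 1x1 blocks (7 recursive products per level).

Matrix multiplication for 1488x1488 matrices:

Strassen's algorithm requires power-of-2 dimensions. Pad 1488x1488 to 2048x2048 (next power of 2).

Standard algorithm: 1488^3 = 3294646272 multiplications
Strassen's algorithm: 7^(log2(2048)) = 7^11 = 1977326743 multiplications
Savings: 3294646272 - 1977326743 = 1317319529 multiplications

Standard: 3294646272 multiplications (1488^3). Strassen: 1977326743 multiplications (7^11, after padding to 2048x2048). Strassen reduces 8 recursive multiplications to 7 at each level.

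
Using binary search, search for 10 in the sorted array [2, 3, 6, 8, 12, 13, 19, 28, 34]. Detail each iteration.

Binary search for 10 in [2, 3, 6, 8, 12, 13, 19, 28, 34]:

lo=0, hi=8, mid=4, arr[mid]=12 -> 12 > 10, search left half
lo=0, hi=3, mid=1, arr[mid]=3 -> 3 < 10, search right half
lo=2, hi=3, mid=2, arr[mid]=6 -> 6 < 10, search right half
lo=3, hi=3, mid=3, arr[mid]=8 -> 8 < 10, search right half
lo=4 > hi=3, target 10 not found

Binary search determines that 10 is not in the array after 4 comparisons. The search space was exhausted without finding the target.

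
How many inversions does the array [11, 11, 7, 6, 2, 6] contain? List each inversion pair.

Finding inversions in [11, 11, 7, 6, 2, 6]:

(0, 2): arr[0]=11 > arr[2]=7
(0, 3): arr[0]=11 > arr[3]=6
(0, 4): arr[0]=11 > arr[4]=2
(0, 5): arr[0]=11 > arr[5]=6
(1, 2): arr[1]=11 > arr[2]=7
(1, 3): arr[1]=11 > arr[3]=6
(1, 4): arr[1]=11 > arr[4]=2
(1, 5): arr[1]=11 > arr[5]=6
(2, 3): arr[2]=7 > arr[3]=6
(2, 4): arr[2]=7 > arr[4]=2
(2, 5): arr[2]=7 > arr[5]=6
(3, 4): arr[3]=6 > arr[4]=2

Total inversions: 12

The array has 12 inversion(s): (0,2), (0,3), (0,4), (0,5), (1,2), (1,3), (1,4), (1,5), (2,3), (2,4), (2,5), (3,4). Each pair (i,j) satisfies i < j and arr[i] > arr[j].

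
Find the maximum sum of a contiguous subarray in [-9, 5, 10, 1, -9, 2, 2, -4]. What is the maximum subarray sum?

Using Kadane's algorithm on [-9, 5, 10, 1, -9, 2, 2, -4]:

Scanning through the array:
Position 1 (value 5): max_ending_here = 5, max_so_far = 5
Position 2 (value 10): max_ending_here = 15, max_so_far = 15
Position 3 (value 1): max_ending_here = 16, max_so_far = 16
Position 4 (value -9): max_ending_here = 7, max_so_far = 16
Position 5 (value 2): max_ending_here = 9, max_so_far = 16
Position 6 (value 2): max_ending_here = 11, max_so_far = 16
Position 7 (value -4): max_ending_here = 7, max_so_far = 16

Maximum subarray: [5, 10, 1]
Maximum sum: 16

The maximum subarray is [5, 10, 1] with sum 16. This subarray runs from index 1 to index 3.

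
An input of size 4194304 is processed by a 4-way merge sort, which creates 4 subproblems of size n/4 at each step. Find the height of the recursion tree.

For divide and conquer with division factor 4:

Problem sizes at each level:
Level 0: 4194304
Level 1: 1048576
Level 2: 262144
Level 3: 65536
Level 4: 16384
Level 5: 4096
Level 6: 1024
Level 7: 256
Level 8: 64
Level 9: 16
Level 10: 4
Level 11: 1

The root is level 0 and the size-1 base case is level 11 (the tree spans levels 0 through 11, i.e. 12 levels counting the root), so the depth is the number of divisions: log_4(4194304) = 11

The recursion tree depth is log_4(4194304) = 11. At each level, the problem size is divided by 4, so it takes 11 divisions to reduce to a base case of size 1. The algorithm makes 4 recursive calls at each level.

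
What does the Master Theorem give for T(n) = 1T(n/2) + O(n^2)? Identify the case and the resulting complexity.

Master Theorem for T(n) = 1T(n/2) + O(n^2):

a = 1, b = 2, c = 2
log_b(a) = log_2(1) = 0.0000

Case 3: c = 2 > log_2(1) = 0.0000
T(n) = O(n^2) = O(n^2)

For T(n) = 1T(n/2) + O(n^2): log_2(1) = 0.0000. This is Case 3 of the Master Theorem (c > log_b(a), work dominated by root), giving O(n^2).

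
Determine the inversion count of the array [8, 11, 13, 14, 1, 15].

Finding inversions in [8, 11, 13, 14, 1, 15]:

(0, 4): arr[0]=8 > arr[4]=1
(1, 4): arr[1]=11 > arr[4]=1
(2, 4): arr[2]=13 > arr[4]=1
(3, 4): arr[3]=14 > arr[4]=1

Total inversions: 4

The array has 4 inversion(s): (0,4), (1,4), (2,4), (3,4). Each pair (i,j) satisfies i < j and arr[i] > arr[j].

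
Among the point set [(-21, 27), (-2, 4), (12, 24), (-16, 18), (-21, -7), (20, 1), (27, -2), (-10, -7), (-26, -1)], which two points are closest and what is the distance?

Computing all pairwise distances among 9 points:

d((-21, 27), (-2, 4)) = 29.8329
d((-21, 27), (12, 24)) = 33.1361
d((-21, 27), (-16, 18)) = 10.2956
d((-21, 27), (-21, -7)) = 34.0
d((-21, 27), (20, 1)) = 48.5489
d((-21, 27), (27, -2)) = 56.0803
d((-21, 27), (-10, -7)) = 35.7351
d((-21, 27), (-26, -1)) = 28.4429
d((-2, 4), (12, 24)) = 24.4131
d((-2, 4), (-16, 18)) = 19.799
d((-2, 4), (-21, -7)) = 21.9545
d((-2, 4), (20, 1)) = 22.2036
d((-2, 4), (27, -2)) = 29.6142
d((-2, 4), (-10, -7)) = 13.6015
d((-2, 4), (-26, -1)) = 24.5153
d((12, 24), (-16, 18)) = 28.6356
d((12, 24), (-21, -7)) = 45.2769
d((12, 24), (20, 1)) = 24.3516
d((12, 24), (27, -2)) = 30.0167
d((12, 24), (-10, -7)) = 38.0132
d((12, 24), (-26, -1)) = 45.4863
d((-16, 18), (-21, -7)) = 25.4951
d((-16, 18), (20, 1)) = 39.8121
d((-16, 18), (27, -2)) = 47.4236
d((-16, 18), (-10, -7)) = 25.7099
d((-16, 18), (-26, -1)) = 21.4709
d((-21, -7), (20, 1)) = 41.7732
d((-21, -7), (27, -2)) = 48.2597
d((-21, -7), (-10, -7)) = 11.0
d((-21, -7), (-26, -1)) = 7.8102
d((20, 1), (27, -2)) = 7.6158 <-- minimum
d((20, 1), (-10, -7)) = 31.0483
d((20, 1), (-26, -1)) = 46.0435
d((27, -2), (-10, -7)) = 37.3363
d((27, -2), (-26, -1)) = 53.0094
d((-10, -7), (-26, -1)) = 17.088

Closest pair: (20, 1) and (27, -2) with distance 7.6158

The closest pair is (20, 1) and (27, -2) with Euclidean distance 7.6158. For 9 points, brute-force pairwise comparison is shown above. For large n, the divide-and-conquer algorithm (sort by x, recurse on halves, check the dividing strip) achieves O(n log n).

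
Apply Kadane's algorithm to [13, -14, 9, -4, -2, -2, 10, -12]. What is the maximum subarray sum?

Using Kadane's algorithm on [13, -14, 9, -4, -2, -2, 10, -12]:

Scanning through the array:
Position 1 (value -14): max_ending_here = -1, max_so_far = 13
Position 2 (value 9): max_ending_here = 9, max_so_far = 13
Position 3 (value -4): max_ending_here = 5, max_so_far = 13
Position 4 (value -2): max_ending_here = 3, max_so_far = 13
Position 5 (value -2): max_ending_here = 1, max_so_far = 13
Position 6 (value 10): max_ending_here = 11, max_so_far = 13
Position 7 (value -12): max_ending_here = -1, max_so_far = 13

Maximum subarray: [13]
Maximum sum: 13

The maximum subarray is [13] with sum 13. This subarray runs from index 0 to index 0.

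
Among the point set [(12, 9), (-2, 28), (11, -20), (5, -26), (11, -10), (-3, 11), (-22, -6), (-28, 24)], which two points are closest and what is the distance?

Computing all pairwise distances among 8 points:

d((12, 9), (-2, 28)) = 23.6008
d((12, 9), (11, -20)) = 29.0172
d((12, 9), (5, -26)) = 35.6931
d((12, 9), (11, -10)) = 19.0263
d((12, 9), (-3, 11)) = 15.1327
d((12, 9), (-22, -6)) = 37.1618
d((12, 9), (-28, 24)) = 42.72
d((-2, 28), (11, -20)) = 49.7293
d((-2, 28), (5, -26)) = 54.4518
d((-2, 28), (11, -10)) = 40.1622
d((-2, 28), (-3, 11)) = 17.0294
d((-2, 28), (-22, -6)) = 39.4462
d((-2, 28), (-28, 24)) = 26.3059
d((11, -20), (5, -26)) = 8.4853 <-- minimum
d((11, -20), (11, -10)) = 10.0
d((11, -20), (-3, 11)) = 34.0147
d((11, -20), (-22, -6)) = 35.8469
d((11, -20), (-28, 24)) = 58.7963
d((5, -26), (11, -10)) = 17.088
d((5, -26), (-3, 11)) = 37.855
d((5, -26), (-22, -6)) = 33.6006
d((5, -26), (-28, 24)) = 59.9083
d((11, -10), (-3, 11)) = 25.2389
d((11, -10), (-22, -6)) = 33.2415
d((11, -10), (-28, 24)) = 51.7397
d((-3, 11), (-22, -6)) = 25.4951
d((-3, 11), (-28, 24)) = 28.178
d((-22, -6), (-28, 24)) = 30.5941

Closest pair: (11, -20) and (5, -26) with distance 8.4853

The closest pair is (11, -20) and (5, -26) with Euclidean distance 8.4853. For 8 points, brute-force pairwise comparison is shown above. For large n, the divide-and-conquer algorithm (sort by x, recurse on halves, check the dividing strip) achieves O(n log n).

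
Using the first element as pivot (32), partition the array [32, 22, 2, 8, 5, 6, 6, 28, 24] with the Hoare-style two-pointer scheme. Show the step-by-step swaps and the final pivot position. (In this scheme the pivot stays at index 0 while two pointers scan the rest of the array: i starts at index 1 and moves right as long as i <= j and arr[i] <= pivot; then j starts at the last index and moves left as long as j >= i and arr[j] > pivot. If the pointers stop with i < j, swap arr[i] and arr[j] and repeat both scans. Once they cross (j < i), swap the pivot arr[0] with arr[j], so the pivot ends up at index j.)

Hoare-style two-pointer partition with pivot = 32:

Initial array: [32, 22, 2, 8, 5, 6, 6, 28, 24]

Pointers start at i = 1, j = 8.
i ends at 9, j ends at 8: the pointers have crossed (j < i), so scanning stops.

Swap pivot arr[0] with arr[8] to place pivot at position 8: [24, 22, 2, 8, 5, 6, 6, 28, 32]
Pivot position: 8

After partitioning with pivot 32, the array becomes [24, 22, 2, 8, 5, 6, 6, 28, 32]. The pivot is placed at index 8. All elements to the left of the pivot are <= 32, and all elements to the right are > 32.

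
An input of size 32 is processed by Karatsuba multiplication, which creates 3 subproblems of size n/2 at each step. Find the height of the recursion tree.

For divide and conquer with division factor 2:

Problem sizes at each level:
Level 0: 32
Level 1: 16
Level 2: 8
Level 3: 4
Level 4: 2
Level 5: 1

The root is level 0 and the size-1 base case is level 5 (the tree spans levels 0 through 5, i.e. 6 levels counting the root), so the depth is the number of divisions: log_2(32) = 5

The recursion tree depth is log_2(32) = 5. At each level, the problem size is divided by 2, so it takes 5 divisions to reduce to a base case of size 1. The algorithm makes 3 recursive calls at each level.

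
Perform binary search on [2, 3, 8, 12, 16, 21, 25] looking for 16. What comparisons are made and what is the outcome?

Binary search for 16 in [2, 3, 8, 12, 16, 21, 25]:

lo=0, hi=6, mid=3, arr[mid]=12 -> 12 < 16, search right half
lo=4, hi=6, mid=5, arr[mid]=21 -> 21 > 16, search left half
lo=4, hi=4, mid=4, arr[mid]=16 -> Found target at index 4!

Binary search finds 16 at index 4 after 3 comparisons. The search repeatedly halves the search space by comparing with the middle element.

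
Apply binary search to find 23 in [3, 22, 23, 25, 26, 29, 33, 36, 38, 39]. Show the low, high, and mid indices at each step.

Binary search for 23 in [3, 22, 23, 25, 26, 29, 33, 36, 38, 39]:

lo=0, hi=9, mid=4, arr[mid]=26 -> 26 > 23, search left half
lo=0, hi=3, mid=1, arr[mid]=22 -> 22 < 23, search right half
lo=2, hi=3, mid=2, arr[mid]=23 -> Found target at index 2!

Binary search finds 23 at index 2 after 3 comparisons. The search repeatedly halves the search space by comparing with the middle element.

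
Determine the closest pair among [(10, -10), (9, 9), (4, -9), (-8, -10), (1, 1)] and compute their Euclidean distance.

Computing all pairwise distances among 5 points:

d((10, -10), (9, 9)) = 19.0263
d((10, -10), (4, -9)) = 6.0828 <-- minimum
d((10, -10), (-8, -10)) = 18.0
d((10, -10), (1, 1)) = 14.2127
d((9, 9), (4, -9)) = 18.6815
d((9, 9), (-8, -10)) = 25.4951
d((9, 9), (1, 1)) = 11.3137
d((4, -9), (-8, -10)) = 12.0416
d((4, -9), (1, 1)) = 10.4403
d((-8, -10), (1, 1)) = 14.2127

Closest pair: (10, -10) and (4, -9) with distance 6.0828

The closest pair is (10, -10) and (4, -9) with Euclidean distance 6.0828. For 5 points, brute-force pairwise comparison is shown above. For large n, the divide-and-conquer algorithm (sort by x, recurse on halves, check the dividing strip) achieves O(n log n).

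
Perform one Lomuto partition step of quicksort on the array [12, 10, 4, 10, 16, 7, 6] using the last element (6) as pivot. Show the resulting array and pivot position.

Lomuto partition with pivot = 6:

Initial array: [12, 10, 4, 10, 16, 7, 6]

arr[0]=12 > 6: no swap
arr[1]=10 > 6: no swap
arr[2]=4 <= 6: swap with position 0, array becomes [4, 10, 12, 10, 16, 7, 6]
arr[3]=10 > 6: no swap
arr[4]=16 > 6: no swap
arr[5]=7 > 6: no swap

Place pivot at position 1: [4, 6, 12, 10, 16, 7, 10]
Pivot position: 1

After partitioning with pivot 6, the array becomes [4, 6, 12, 10, 16, 7, 10]. The pivot is placed at index 1. All elements to the left of the pivot are <= 6, and all elements to the right are > 6.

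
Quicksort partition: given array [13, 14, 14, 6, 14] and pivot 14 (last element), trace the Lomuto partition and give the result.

Lomuto partition with pivot = 14:

Initial array: [13, 14, 14, 6, 14]

arr[0]=13 <= 14: swap with position 0, array becomes [13, 14, 14, 6, 14]
arr[1]=14 <= 14: swap with position 1, array becomes [13, 14, 14, 6, 14]
arr[2]=14 <= 14: swap with position 2, array becomes [13, 14, 14, 6, 14]
arr[3]=6 <= 14: swap with position 3, array becomes [13, 14, 14, 6, 14]

Place pivot at position 4: [13, 14, 14, 6, 14]
Pivot position: 4

After partitioning with pivot 14, the array becomes [13, 14, 14, 6, 14]. The pivot is placed at index 4. All elements to the left of the pivot are <= 14, and all elements to the right are > 14.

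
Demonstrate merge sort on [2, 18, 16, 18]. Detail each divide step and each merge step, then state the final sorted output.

Merge sort trace:

Split: [2, 18, 16, 18] -> [2, 18] and [16, 18]
  Split: [2, 18] -> [2] and [18]
  Merge: [2] + [18] -> [2, 18]
  Split: [16, 18] -> [16] and [18]
  Merge: [16] + [18] -> [16, 18]
Merge: [2, 18] + [16, 18] -> [2, 16, 18, 18]

Final sorted array: [2, 16, 18, 18]

The merge sort proceeds by recursively splitting the array and merging sorted halves.
After all merges, the sorted array is [2, 16, 18, 18].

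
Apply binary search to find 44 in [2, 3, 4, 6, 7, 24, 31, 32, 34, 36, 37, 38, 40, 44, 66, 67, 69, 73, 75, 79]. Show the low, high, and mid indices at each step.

Binary search for 44 in [2, 3, 4, 6, 7, 24, 31, 32, 34, 36, 37, 38, 40, 44, 66, 67, 69, 73, 75, 79]:

lo=0, hi=19, mid=9, arr[mid]=36 -> 36 < 44, search right half
lo=10, hi=19, mid=14, arr[mid]=66 -> 66 > 44, search left half
lo=10, hi=13, mid=11, arr[mid]=38 -> 38 < 44, search right half
lo=12, hi=13, mid=12, arr[mid]=40 -> 40 < 44, search right half
lo=13, hi=13, mid=13, arr[mid]=44 -> Found target at index 13!

Binary search finds 44 at index 13 after 5 comparisons. The search repeatedly halves the search space by comparing with the middle element.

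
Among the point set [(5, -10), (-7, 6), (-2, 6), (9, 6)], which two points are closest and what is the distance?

Computing all pairwise distances among 4 points:

d((5, -10), (-7, 6)) = 20.0
d((5, -10), (-2, 6)) = 17.4642
d((5, -10), (9, 6)) = 16.4924
d((-7, 6), (-2, 6)) = 5.0 <-- minimum
d((-7, 6), (9, 6)) = 16.0
d((-2, 6), (9, 6)) = 11.0

Closest pair: (-7, 6) and (-2, 6) with distance 5.0

The closest pair is (-7, 6) and (-2, 6) with Euclidean distance 5.0. For 4 points, brute-force pairwise comparison is shown above. For large n, the divide-and-conquer algorithm (sort by x, recurse on halves, check the dividing strip) achieves O(n log n).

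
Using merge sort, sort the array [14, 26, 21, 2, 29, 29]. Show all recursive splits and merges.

Merge sort trace:

Split: [14, 26, 21, 2, 29, 29] -> [14, 26, 21] and [2, 29, 29]
  Split: [14, 26, 21] -> [14] and [26, 21]
    Split: [26, 21] -> [26] and [21]
    Merge: [26] + [21] -> [21, 26]
  Merge: [14] + [21, 26] -> [14, 21, 26]
  Split: [2, 29, 29] -> [2] and [29, 29]
    Split: [29, 29] -> [29] and [29]
    Merge: [29] + [29] -> [29, 29]
  Merge: [2] + [29, 29] -> [2, 29, 29]
Merge: [14, 21, 26] + [2, 29, 29] -> [2, 14, 21, 26, 29, 29]

Final sorted array: [2, 14, 21, 26, 29, 29]

The merge sort proceeds by recursively splitting the array and merging sorted halves.
After all merges, the sorted array is [2, 14, 21, 26, 29, 29].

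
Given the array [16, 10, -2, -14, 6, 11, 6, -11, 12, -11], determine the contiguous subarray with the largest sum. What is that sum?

Using Kadane's algorithm on [16, 10, -2, -14, 6, 11, 6, -11, 12, -11]:

Scanning through the array:
Position 1 (value 10): max_ending_here = 26, max_so_far = 26
Position 2 (value -2): max_ending_here = 24, max_so_far = 26
Position 3 (value -14): max_ending_here = 10, max_so_far = 26
Position 4 (value 6): max_ending_here = 16, max_so_far = 26
Position 5 (value 11): max_ending_here = 27, max_so_far = 27
Position 6 (value 6): max_ending_here = 33, max_so_far = 33
Position 7 (value -11): max_ending_here = 22, max_so_far = 33
Position 8 (value 12): max_ending_here = 34, max_so_far = 34
Position 9 (value -11): max_ending_here = 23, max_so_far = 34

Maximum subarray: [16, 10, -2, -14, 6, 11, 6, -11, 12]
Maximum sum: 34

The maximum subarray is [16, 10, -2, -14, 6, 11, 6, -11, 12] with sum 34. This subarray runs from index 0 to index 8.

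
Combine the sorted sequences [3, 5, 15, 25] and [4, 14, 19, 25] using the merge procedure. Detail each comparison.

Merging process:

Compare 3 vs 4: take 3 from left. Merged: [3]
Compare 5 vs 4: take 4 from right. Merged: [3, 4]
Compare 5 vs 14: take 5 from left. Merged: [3, 4, 5]
Compare 15 vs 14: take 14 from right. Merged: [3, 4, 5, 14]
Compare 15 vs 19: take 15 from left. Merged: [3, 4, 5, 14, 15]
Compare 25 vs 19: take 19 from right. Merged: [3, 4, 5, 14, 15, 19]
Compare 25 vs 25: take 25 from left. Merged: [3, 4, 5, 14, 15, 19, 25]
Append remaining from right: [25]. Merged: [3, 4, 5, 14, 15, 19, 25, 25]

Final merged array: [3, 4, 5, 14, 15, 19, 25, 25]
Total comparisons: 7

The merged array is [3, 4, 5, 14, 15, 19, 25, 25], requiring 7 comparisons. The merge step runs in O(n) time where n is the total number of elements.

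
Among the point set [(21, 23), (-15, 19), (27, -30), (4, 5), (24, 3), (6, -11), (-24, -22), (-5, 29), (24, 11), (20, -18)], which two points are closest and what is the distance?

Computing all pairwise distances among 10 points:

d((21, 23), (-15, 19)) = 36.2215
d((21, 23), (27, -30)) = 53.3385
d((21, 23), (4, 5)) = 24.7588
d((21, 23), (24, 3)) = 20.2237
d((21, 23), (6, -11)) = 37.1618
d((21, 23), (-24, -22)) = 63.6396
d((21, 23), (-5, 29)) = 26.6833
d((21, 23), (24, 11)) = 12.3693
d((21, 23), (20, -18)) = 41.0122
d((-15, 19), (27, -30)) = 64.5368
d((-15, 19), (4, 5)) = 23.6008
d((-15, 19), (24, 3)) = 42.1545
d((-15, 19), (6, -11)) = 36.6197
d((-15, 19), (-24, -22)) = 41.9762
d((-15, 19), (-5, 29)) = 14.1421
d((-15, 19), (24, 11)) = 39.8121
d((-15, 19), (20, -18)) = 50.9313
d((27, -30), (4, 5)) = 41.8808
d((27, -30), (24, 3)) = 33.1361
d((27, -30), (6, -11)) = 28.3196
d((27, -30), (-24, -22)) = 51.6236
d((27, -30), (-5, 29)) = 67.1193
d((27, -30), (24, 11)) = 41.1096
d((27, -30), (20, -18)) = 13.8924
d((4, 5), (24, 3)) = 20.0998
d((4, 5), (6, -11)) = 16.1245
d((4, 5), (-24, -22)) = 38.8973
d((4, 5), (-5, 29)) = 25.632
d((4, 5), (24, 11)) = 20.8806
d((4, 5), (20, -18)) = 28.0179
d((24, 3), (6, -11)) = 22.8035
d((24, 3), (-24, -22)) = 54.1202
d((24, 3), (-5, 29)) = 38.9487
d((24, 3), (24, 11)) = 8.0 <-- minimum
d((24, 3), (20, -18)) = 21.3776
d((6, -11), (-24, -22)) = 31.9531
d((6, -11), (-5, 29)) = 41.4849
d((6, -11), (24, 11)) = 28.4253
d((6, -11), (20, -18)) = 15.6525
d((-24, -22), (-5, 29)) = 54.4243
d((-24, -22), (24, 11)) = 58.2495
d((-24, -22), (20, -18)) = 44.1814
d((-5, 29), (24, 11)) = 34.1321
d((-5, 29), (20, -18)) = 53.2353
d((24, 11), (20, -18)) = 29.2746

Closest pair: (24, 3) and (24, 11) with distance 8.0

The closest pair is (24, 3) and (24, 11) with Euclidean distance 8.0. For 10 points, brute-force pairwise comparison is shown above. For large n, the divide-and-conquer algorithm (sort by x, recurse on halves, check the dividing strip) achieves O(n log n).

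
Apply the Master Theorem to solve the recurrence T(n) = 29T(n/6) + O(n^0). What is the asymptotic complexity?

Master Theorem for T(n) = 29T(n/6) + O(n^0):

a = 29, b = 6, c = 0
log_b(a) = log_6(29) = 1.8793

Case 1: c = 0 < log_6(29) = 1.8793
T(n) = O(n^(log_6 29))

For T(n) = 29T(n/6) + O(n^0): log_6(29) = 1.8793. This is Case 1 of the Master Theorem (c < log_b(a), work dominated by leaves), giving O(n^(log_6 29)).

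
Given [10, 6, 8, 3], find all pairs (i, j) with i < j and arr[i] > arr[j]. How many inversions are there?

Finding inversions in [10, 6, 8, 3]:

(0, 1): arr[0]=10 > arr[1]=6
(0, 2): arr[0]=10 > arr[2]=8
(0, 3): arr[0]=10 > arr[3]=3
(1, 3): arr[1]=6 > arr[3]=3
(2, 3): arr[2]=8 > arr[3]=3

Total inversions: 5

The array has 5 inversion(s): (0,1), (0,2), (0,3), (1,3), (2,3). Each pair (i,j) satisfies i < j and arr[i] > arr[j].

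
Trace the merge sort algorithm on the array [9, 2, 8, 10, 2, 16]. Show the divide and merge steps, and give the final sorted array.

Merge sort trace:

Split: [9, 2, 8, 10, 2, 16] -> [9, 2, 8] and [10, 2, 16]
  Split: [9, 2, 8] -> [9] and [2, 8]
    Split: [2, 8] -> [2] and [8]
    Merge: [2] + [8] -> [2, 8]
  Merge: [9] + [2, 8] -> [2, 8, 9]
  Split: [10, 2, 16] -> [10] and [2, 16]
    Split: [2, 16] -> [2] and [16]
    Merge: [2] + [16] -> [2, 16]
  Merge: [10] + [2, 16] -> [2, 10, 16]
Merge: [2, 8, 9] + [2, 10, 16] -> [2, 2, 8, 9, 10, 16]

Final sorted array: [2, 2, 8, 9, 10, 16]

The merge sort proceeds by recursively splitting the array and merging sorted halves.
After all merges, the sorted array is [2, 2, 8, 9, 10, 16].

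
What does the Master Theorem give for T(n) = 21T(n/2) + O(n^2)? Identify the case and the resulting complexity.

Master Theorem for T(n) = 21T(n/2) + O(n^2):

a = 21, b = 2, c = 2
log_b(a) = log_2(21) = 4.3923

Case 1: c = 2 < log_2(21) = 4.3923
T(n) = O(n^(log_2 21))

For T(n) = 21T(n/2) + O(n^2): log_2(21) = 4.3923. This is Case 1 of the Master Theorem (c < log_b(a), work dominated by leaves), giving O(n^(log_2 21)).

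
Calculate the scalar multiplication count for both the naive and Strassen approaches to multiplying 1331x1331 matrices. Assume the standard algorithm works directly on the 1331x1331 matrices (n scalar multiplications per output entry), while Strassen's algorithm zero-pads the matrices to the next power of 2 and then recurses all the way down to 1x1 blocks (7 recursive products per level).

Matrix multiplication for 1331x1331 matrices:

Strassen's algorithm requires power-of-2 dimensions. Pad 1331x1331 to 2048x2048 (next power of 2).

Standard algorithm: 1331^3 = 2357947691 multiplications
Strassen's algorithm: 7^(log2(2048)) = 7^11 = 1977326743 multiplications
Savings: 2357947691 - 1977326743 = 380620948 multiplications

Standard: 2357947691 multiplications (1331^3). Strassen: 1977326743 multiplications (7^11, after padding to 2048x2048). Strassen reduces 8 recursive multiplications to 7 at each level.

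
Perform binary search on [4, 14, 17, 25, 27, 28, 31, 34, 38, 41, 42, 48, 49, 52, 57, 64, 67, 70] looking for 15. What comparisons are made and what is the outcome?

Binary search for 15 in [4, 14, 17, 25, 27, 28, 31, 34, 38, 41, 42, 48, 49, 52, 57, 64, 67, 70]:

lo=0, hi=17, mid=8, arr[mid]=38 -> 38 > 15, search left half
lo=0, hi=7, mid=3, arr[mid]=25 -> 25 > 15, search left half
lo=0, hi=2, mid=1, arr[mid]=14 -> 14 < 15, search right half
lo=2, hi=2, mid=2, arr[mid]=17 -> 17 > 15, search left half
lo=2 > hi=1, target 15 not found

Binary search determines that 15 is not in the array after 4 comparisons. The search space was exhausted without finding the target.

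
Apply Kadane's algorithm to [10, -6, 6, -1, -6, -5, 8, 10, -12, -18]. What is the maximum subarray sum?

Using Kadane's algorithm on [10, -6, 6, -1, -6, -5, 8, 10, -12, -18]:

Scanning through the array:
Position 1 (value -6): max_ending_here = 4, max_so_far = 10
Position 2 (value 6): max_ending_here = 10, max_so_far = 10
Position 3 (value -1): max_ending_here = 9, max_so_far = 10
Position 4 (value -6): max_ending_here = 3, max_so_far = 10
Position 5 (value -5): max_ending_here = -2, max_so_far = 10
Position 6 (value 8): max_ending_here = 8, max_so_far = 10
Position 7 (value 10): max_ending_here = 18, max_so_far = 18
Position 8 (value -12): max_ending_here = 6, max_so_far = 18
Position 9 (value -18): max_ending_here = -12, max_so_far = 18

Maximum subarray: [8, 10]
Maximum sum: 18

The maximum subarray is [8, 10] with sum 18. This subarray runs from index 6 to index 7.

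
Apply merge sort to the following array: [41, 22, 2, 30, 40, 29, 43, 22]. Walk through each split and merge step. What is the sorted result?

Merge sort trace:

Split: [41, 22, 2, 30, 40, 29, 43, 22] -> [41, 22, 2, 30] and [40, 29, 43, 22]
  Split: [41, 22, 2, 30] -> [41, 22] and [2, 30]
    Split: [41, 22] -> [41] and [22]
    Merge: [41] + [22] -> [22, 41]
    Split: [2, 30] -> [2] and [30]
    Merge: [2] + [30] -> [2, 30]
  Merge: [22, 41] + [2, 30] -> [2, 22, 30, 41]
  Split: [40, 29, 43, 22] -> [40, 29] and [43, 22]
    Split: [40, 29] -> [40] and [29]
    Merge: [40] + [29] -> [29, 40]
    Split: [43, 22] -> [43] and [22]
    Merge: [43] + [22] -> [22, 43]
  Merge: [29, 40] + [22, 43] -> [22, 29, 40, 43]
Merge: [2, 22, 30, 41] + [22, 29, 40, 43] -> [2, 22, 22, 29, 30, 40, 41, 43]

Final sorted array: [2, 22, 22, 29, 30, 40, 41, 43]

The merge sort proceeds by recursively splitting the array and merging sorted halves.
After all merges, the sorted array is [2, 22, 22, 29, 30, 40, 41, 43].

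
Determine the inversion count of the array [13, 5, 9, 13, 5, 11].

Finding inversions in [13, 5, 9, 13, 5, 11]:

(0, 1): arr[0]=13 > arr[1]=5
(0, 2): arr[0]=13 > arr[2]=9
(0, 4): arr[0]=13 > arr[4]=5
(0, 5): arr[0]=13 > arr[5]=11
(2, 4): arr[2]=9 > arr[4]=5
(3, 4): arr[3]=13 > arr[4]=5
(3, 5): arr[3]=13 > arr[5]=11

Total inversions: 7

The array has 7 inversion(s): (0,1), (0,2), (0,4), (0,5), (2,4), (3,4), (3,5). Each pair (i,j) satisfies i < j and arr[i] > arr[j].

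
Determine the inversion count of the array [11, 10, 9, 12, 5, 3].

Finding inversions in [11, 10, 9, 12, 5, 3]:

(0, 1): arr[0]=11 > arr[1]=10
(0, 2): arr[0]=11 > arr[2]=9
(0, 4): arr[0]=11 > arr[4]=5
(0, 5): arr[0]=11 > arr[5]=3
(1, 2): arr[1]=10 > arr[2]=9
(1, 4): arr[1]=10 > arr[4]=5
(1, 5): arr[1]=10 > arr[5]=3
(2, 4): arr[2]=9 > arr[4]=5
(2, 5): arr[2]=9 > arr[5]=3
(3, 4): arr[3]=12 > arr[4]=5
(3, 5): arr[3]=12 > arr[5]=3
(4, 5): arr[4]=5 > arr[5]=3

Total inversions: 12

The array has 12 inversion(s): (0,1), (0,2), (0,4), (0,5), (1,2), (1,4), (1,5), (2,4), (2,5), (3,4), (3,5), (4,5). Each pair (i,j) satisfies i < j and arr[i] > arr[j].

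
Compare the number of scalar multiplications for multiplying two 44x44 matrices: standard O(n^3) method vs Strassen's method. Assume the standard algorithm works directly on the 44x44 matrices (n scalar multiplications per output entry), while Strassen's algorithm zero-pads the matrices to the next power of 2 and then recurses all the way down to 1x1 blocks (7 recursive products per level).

Matrix multiplication for 44x44 matrices:

Strassen's algorithm requires power-of-2 dimensions. Pad 44x44 to 64x64 (next power of 2).

Standard algorithm: 44^3 = 85184 multiplications
Strassen's algorithm: 7^(log2(64)) = 7^6 = 117649 multiplications
Difference: 85184 - 117649 = -32465 (Strassen uses MORE here due to padding overhead — for small or just-over-power-of-2 n, padding can outweigh the per-level savings)

Standard: 85184 multiplications (44^3). Strassen: 117649 multiplications (7^6, after padding to 64x64). Strassen reduces 8 recursive multiplications to 7 at each level.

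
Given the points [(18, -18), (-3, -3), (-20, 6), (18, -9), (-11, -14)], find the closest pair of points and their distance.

Computing all pairwise distances among 5 points:

d((18, -18), (-3, -3)) = 25.807
d((18, -18), (-20, 6)) = 44.9444
d((18, -18), (18, -9)) = 9.0 <-- minimum
d((18, -18), (-11, -14)) = 29.2746
d((-3, -3), (-20, 6)) = 19.2354
d((-3, -3), (18, -9)) = 21.8403
d((-3, -3), (-11, -14)) = 13.6015
d((-20, 6), (18, -9)) = 40.8534
d((-20, 6), (-11, -14)) = 21.9317
d((18, -9), (-11, -14)) = 29.4279

Closest pair: (18, -18) and (18, -9) with distance 9.0

The closest pair is (18, -18) and (18, -9) with Euclidean distance 9.0. For 5 points, brute-force pairwise comparison is shown above. For large n, the divide-and-conquer algorithm (sort by x, recurse on halves, check the dividing strip) achieves O(n log n).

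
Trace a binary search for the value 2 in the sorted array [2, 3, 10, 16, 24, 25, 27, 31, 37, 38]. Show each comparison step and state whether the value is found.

Binary search for 2 in [2, 3, 10, 16, 24, 25, 27, 31, 37, 38]:

lo=0, hi=9, mid=4, arr[mid]=24 -> 24 > 2, search left half
lo=0, hi=3, mid=1, arr[mid]=3 -> 3 > 2, search left half
lo=0, hi=0, mid=0, arr[mid]=2 -> Found target at index 0!

Binary search finds 2 at index 0 after 3 comparisons. The search repeatedly halves the search space by comparing with the middle element.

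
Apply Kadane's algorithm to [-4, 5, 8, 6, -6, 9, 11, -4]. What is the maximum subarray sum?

Using Kadane's algorithm on [-4, 5, 8, 6, -6, 9, 11, -4]:

Scanning through the array:
Position 1 (value 5): max_ending_here = 5, max_so_far = 5
Position 2 (value 8): max_ending_here = 13, max_so_far = 13
Position 3 (value 6): max_ending_here = 19, max_so_far = 19
Position 4 (value -6): max_ending_here = 13, max_so_far = 19
Position 5 (value 9): max_ending_here = 22, max_so_far = 22
Position 6 (value 11): max_ending_here = 33, max_so_far = 33
Position 7 (value -4): max_ending_here = 29, max_so_far = 33

Maximum subarray: [5, 8, 6, -6, 9, 11]
Maximum sum: 33

The maximum subarray is [5, 8, 6, -6, 9, 11] with sum 33. This subarray runs from index 1 to index 6.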